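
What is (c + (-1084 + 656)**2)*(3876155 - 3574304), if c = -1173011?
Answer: -298780269777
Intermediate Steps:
(c + (-1084 + 656)**2)*(3876155 - 3574304) = (-1173011 + (-1084 + 656)**2)*(3876155 - 3574304) = (-1173011 + (-428)**2)*301851 = (-1173011 + 183184)*301851 = -989827*301851 = -298780269777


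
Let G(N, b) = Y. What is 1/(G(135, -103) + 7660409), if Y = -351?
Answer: 1/7660058 ≈ 1.3055e-7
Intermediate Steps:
G(N, b) = -351
1/(G(135, -103) + 7660409) = 1/(-351 + 7660409) = 1/7660058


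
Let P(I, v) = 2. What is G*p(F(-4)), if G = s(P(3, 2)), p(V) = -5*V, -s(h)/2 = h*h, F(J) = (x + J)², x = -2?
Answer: 1440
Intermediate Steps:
F(J) = (-2 + J)²
s(h) = -2*h² (s(h) = -2*h*h = -2*h²)
G = -8 (G = -2*2² = -2*4 = -8)
G*p(F(-4)) = -(-40)*(-2 - 4)² = -(-40)*(-6)² = -(-40)*36 = -8*(-180) = 1440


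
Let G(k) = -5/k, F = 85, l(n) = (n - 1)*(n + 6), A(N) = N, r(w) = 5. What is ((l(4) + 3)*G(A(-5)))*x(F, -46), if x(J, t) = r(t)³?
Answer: 4125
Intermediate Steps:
l(n) = (-1 + n)*(6 + n)
x(J, t) = 125 (x(J, t) = 5³ = 125)
((l(4) + 3)*G(A(-5)))*x(F, -46) = (((-6 + 4² + 5*4) + 3)*(-5/(-5)))*125 = (((-6 + 16 + 20) + 3)*(-5*(-⅕)))*125 = ((30 + 3)*1)*125 = (33*1)*125 = 33*125 = 4125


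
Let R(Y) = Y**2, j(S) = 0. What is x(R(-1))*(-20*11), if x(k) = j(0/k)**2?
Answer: 0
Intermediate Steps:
x(k) = 0 (x(k) = 0**2 = 0)
x(R(-1))*(-20*11) = 0*(-20*11) = 0*(-220) = 0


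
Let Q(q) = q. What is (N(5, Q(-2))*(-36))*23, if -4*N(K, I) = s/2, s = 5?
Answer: 1035/2 ≈ 517.50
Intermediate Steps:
N(K, I) = -5/8 (N(K, I) = -5/(4*2) = -¼*5/2 = -5/8)
(N(5, Q(-2))*(-36))*23 = -5/8*(-36)*23 = (45/2)*23 = 1035/2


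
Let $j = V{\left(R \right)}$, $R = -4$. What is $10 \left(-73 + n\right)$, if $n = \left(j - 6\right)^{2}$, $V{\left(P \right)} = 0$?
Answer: $-370$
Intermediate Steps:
$j = 0$
$n = 36$ ($n = \left(0 - 6\right)^{2} = \left(-6\right)^{2} = 36$)
$10 \left(-73 + n\right) = 10 \left(-73 + 36\right) = 10 \left(-37\right) = -370$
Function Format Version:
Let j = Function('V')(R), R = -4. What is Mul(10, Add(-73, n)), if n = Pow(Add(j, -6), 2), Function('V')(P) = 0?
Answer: -370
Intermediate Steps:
j = 0
n = 36 (n = Pow(Add(0, -6), 2) = Pow(-6, 2) = 36)
Mul(10, Add(-73, n)) = Mul(10, Add(-73, 36)) = Mul(10, -37) = -370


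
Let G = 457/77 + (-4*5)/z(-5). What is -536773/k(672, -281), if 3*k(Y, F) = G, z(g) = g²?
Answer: -206657605/659 ≈ -3.1359e+5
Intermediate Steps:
G = 1977/385 (G = 457/77 + (-4*5)/((-5)²) = 457*(1/77) - 20/25 = 457/77 - 20*1/25 = 457/77 - ⅘ = 1977/385 ≈ 5.1351)
k(Y, F) = 659/385 (k(Y, F) = (⅓)*(1977/385) = 659/385)
-536773/k(672, -281) = -536773/659/385 = -536773*385/659 = -206657605/659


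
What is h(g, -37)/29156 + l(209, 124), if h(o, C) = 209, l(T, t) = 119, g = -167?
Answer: 3469773/29156 ≈ 119.01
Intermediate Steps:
h(g, -37)/29156 + l(209, 124) = 209/29156 + 119 = 3469773/29156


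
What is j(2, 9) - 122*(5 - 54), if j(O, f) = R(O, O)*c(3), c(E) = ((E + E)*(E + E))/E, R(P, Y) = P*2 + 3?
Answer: 6062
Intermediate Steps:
R(P, Y) = 3 + 2*P (R(P, Y) = 2*P + 3 = 3 + 2*P)
c(E) = 4*E (c(E) = ((2*E)*(2*E))/E = (4*E²)/E = 4*E)
j(O, f) = 36 + 24*O (j(O, f) = (3 + 2*O)*(4*3) = (3 + 2*O)*12 = 36 + 24*O)
j(2, 9) - 122*(5 - 54) = (36 + 24*2) - 122*(5 - 54) = (36 + 48) - 122*(-49) = 84 + 5978 = 6062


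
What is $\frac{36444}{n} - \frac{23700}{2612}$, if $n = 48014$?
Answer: $- \frac{130342509}{15676571} \approx -8.3145$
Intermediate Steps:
$\frac{36444}{n} - \frac{23700}{2612} = \frac{36444}{48014} - \frac{23700}{2612} = 36444 \cdot \frac{1}{48014} - \frac{5925}{653} = \frac{18222}{24007} - \frac{5925}{653} = - \frac{130342509}{15676571}$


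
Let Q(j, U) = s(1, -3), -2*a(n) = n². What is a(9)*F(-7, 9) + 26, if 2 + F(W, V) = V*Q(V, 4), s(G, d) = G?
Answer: -515/2 ≈ -257.50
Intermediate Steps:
a(n) = -n²/2
Q(j, U) = 1
F(W, V) = -2 + V (F(W, V) = -2 + V*1 = -2 + V)
a(9)*F(-7, 9) + 26 = (-½*9²)*(-2 + 9) + 26 = -½*81*7 + 26 = -81/2*7 + 26 = -567/2 + 26 = -515/2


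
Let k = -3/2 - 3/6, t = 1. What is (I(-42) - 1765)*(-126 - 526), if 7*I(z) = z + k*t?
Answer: 8084148/7 ≈ 1.1549e+6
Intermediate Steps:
k = -2 (k = -3*1/2 - 3*1/6 = -3/2 - 1/2 = -2)
I(z) = -2/7 + z/7 (I(z) = (z - 2*1)/7 = (z - 2)/7 = (-2 + z)/7 = -2/7 + z/7)
(I(-42) - 1765)*(-126 - 526) = ((-2/7 + (1/7)*(-42)) - 1765)*(-126 - 526) = ((-2/7 - 6) - 1765)*(-652) = (-44/7 - 1765)*(-652) = -12399/7*(-652) = 8084148/7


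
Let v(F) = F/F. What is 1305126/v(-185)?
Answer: 1305126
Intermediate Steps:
v(F) = 1
1305126/v(-185) = 1305126/1 = 1305126*1 = 1305126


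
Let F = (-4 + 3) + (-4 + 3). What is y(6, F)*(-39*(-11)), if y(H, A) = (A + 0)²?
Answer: 1716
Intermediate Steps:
F = -2 (F = -1 - 1 = -2)
y(H, A) = A²
y(6, F)*(-39*(-11)) = (-2)²*(-39*(-11)) = 4*429 = 1716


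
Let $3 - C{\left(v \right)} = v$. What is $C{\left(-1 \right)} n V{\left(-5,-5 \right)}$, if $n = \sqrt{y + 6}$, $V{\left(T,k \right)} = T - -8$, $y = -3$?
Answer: $12 \sqrt{3} \approx 20.785$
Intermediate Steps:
$V{\left(T,k \right)} = 8 + T$ ($V{\left(T,k \right)} = T + 8 = 8 + T$)
$n = \sqrt{3}$ ($n = \sqrt{-3 + 6} = \sqrt{3} \approx 1.732$)
$C{\left(v \right)} = 3 - v$
$C{\left(-1 \right)} n V{\left(-5,-5 \right)} = \left(3 - -1\right) \sqrt{3} \left(8 - 5\right) = \left(3 + 1\right) \sqrt{3} \cdot 3 = 4 \sqrt{3} \cdot 3 = 12 \sqrt{3}$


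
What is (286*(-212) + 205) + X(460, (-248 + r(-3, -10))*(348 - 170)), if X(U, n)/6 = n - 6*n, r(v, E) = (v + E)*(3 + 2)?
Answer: 1610993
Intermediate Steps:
r(v, E) = 5*E + 5*v (r(v, E) = (E + v)*5 = 5*E + 5*v)
X(U, n) = -30*n (X(U, n) = 6*(n - 6*n) = 6*(-5*n) = -30*n)
(286*(-212) + 205) + X(460, (-248 + r(-3, -10))*(348 - 170)) = (286*(-212) + 205) - 30*(-248 + (5*(-10) + 5*(-3)))*(348 - 170) = (-60632 + 205) - 30*(-248 + (-50 - 15))*178 = -60427 - 30*(-248 - 65)*178 = -60427 - (-9390)*178 = -60427 - 30*(-55714) = -60427 + 1671420 = 1610993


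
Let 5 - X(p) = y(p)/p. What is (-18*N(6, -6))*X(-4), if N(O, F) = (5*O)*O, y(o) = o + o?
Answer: -9720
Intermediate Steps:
y(o) = 2*o
N(O, F) = 5*O²
X(p) = 3 (X(p) = 5 - 2*p/p = 5 - 1*2 = 5 - 2 = 3)
(-18*N(6, -6))*X(-4) = -90*6²*3 = -90*36*3 = -18*180*3 = -3240*3 = -9720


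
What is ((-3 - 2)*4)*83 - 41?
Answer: -1701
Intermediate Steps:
((-3 - 2)*4)*83 - 41 = -5*4*83 - 41 = -20*83 - 41 = -1660 - 41 = -1701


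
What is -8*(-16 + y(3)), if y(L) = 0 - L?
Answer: 152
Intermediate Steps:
y(L) = -L
-8*(-16 + y(3)) = -8*(-16 - 1*3) = -8*(-16 - 3) = -8*(-19) = 152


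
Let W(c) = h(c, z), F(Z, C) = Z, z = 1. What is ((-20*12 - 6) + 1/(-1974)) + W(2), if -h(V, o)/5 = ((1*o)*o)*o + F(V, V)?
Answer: -515215/1974 ≈ -261.00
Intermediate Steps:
h(V, o) = -5*V - 5*o³ (h(V, o) = -5*(((1*o)*o)*o + V) = -5*((o*o)*o + V) = -5*(o²*o + V) = -5*(o³ + V) = -5*(V + o³) = -5*V - 5*o³)
W(c) = -5 - 5*c (W(c) = -5*c - 5*1³ = -5*c - 5*1 = -5*c - 5 = -5 - 5*c)
((-20*12 - 6) + 1/(-1974)) + W(2) = ((-20*12 - 6) + 1/(-1974)) + (-5 - 5*2) = ((-240 - 6) - 1/1974) + (-5 - 10) = (-246 - 1/1974) - 15 = -485605/1974 - 15 = -515215/1974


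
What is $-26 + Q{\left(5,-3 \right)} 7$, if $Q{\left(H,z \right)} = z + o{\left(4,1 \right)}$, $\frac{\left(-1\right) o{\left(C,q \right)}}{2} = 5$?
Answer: $-117$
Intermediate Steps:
$o{\left(C,q \right)} = -10$ ($o{\left(C,q \right)} = \left(-2\right) 5 = -10$)
$Q{\left(H,z \right)} = -10 + z$ ($Q{\left(H,z \right)} = z - 10 = -10 + z$)
$-26 + Q{\left(5,-3 \right)} 7 = -26 + \left(-10 - 3\right) 7 = -26 - 91 = -117$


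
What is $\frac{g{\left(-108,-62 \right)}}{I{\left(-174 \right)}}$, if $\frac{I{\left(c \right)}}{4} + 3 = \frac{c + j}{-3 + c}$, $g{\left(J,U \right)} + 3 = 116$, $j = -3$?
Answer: $- \frac{113}{8} \approx -14.125$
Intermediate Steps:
$g{\left(J,U \right)} = 113$ ($g{\left(J,U \right)} = -3 + 116 = 113$)
$I{\left(c \right)} = -8$ ($I{\left(c \right)} = -12 + 4 \frac{c - 3}{-3 + c} = -12 + 4 \frac{-3 + c}{-3 + c} = -12 + 4 \cdot 1 = -12 + 4 = -8$)
$\frac{g{\left(-108,-62 \right)}}{I{\left(-174 \right)}} = \frac{113}{-8} = 113 \left(- \frac{1}{8}\right) = - \frac{113}{8}$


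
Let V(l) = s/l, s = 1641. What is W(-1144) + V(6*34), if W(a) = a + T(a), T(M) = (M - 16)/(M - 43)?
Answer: -91610935/80716 ≈ -1135.0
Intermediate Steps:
T(M) = (-16 + M)/(-43 + M)
W(a) = a + (-16 + a)/(-43 + a)
V(l) = 1641/l
W(-1144) + V(6*34) = (-16 - 1144 - 1144*(-43 - 1144))/(-43 - 1144) + 1641/((6*34)) = (-16 - 1144 - 1144*(-1187))/(-1187) + 1641/204 = -(-16 - 1144 + 1357928)/1187 + 1641*(1/204) = -1/1187*1356768 + 547/68 = -1356768/1187 + 547/68 = -91610935/80716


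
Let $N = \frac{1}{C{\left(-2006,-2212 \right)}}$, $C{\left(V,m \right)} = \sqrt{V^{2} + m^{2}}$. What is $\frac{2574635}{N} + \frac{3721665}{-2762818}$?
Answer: $- \frac{3721665}{2762818} + 5149270 \sqrt{2229245} \approx 7.6882 \cdot 10^{9}$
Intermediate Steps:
$N = \frac{\sqrt{2229245}}{4458490}$ ($N = \frac{1}{\sqrt{\left(-2006\right)^{2} + \left(-2212\right)^{2}}} = \frac{1}{\sqrt{4024036 + 4892944}} = \frac{1}{\sqrt{8916980}} = \frac{1}{2 \sqrt{2229245}} = \frac{\sqrt{2229245}}{4458490} \approx 0.00033488$)
$\frac{2574635}{N} + \frac{3721665}{-2762818} = \frac{2574635}{\frac{1}{4458490} \sqrt{2229245}} + \frac{3721665}{-2762818} = 2574635 \cdot 2 \sqrt{2229245} + 3721665 \left(- \frac{1}{2762818}\right) = 5149270 \sqrt{2229245} - \frac{3721665}{2762818} = - \frac{3721665}{2762818} + 5149270 \sqrt{2229245}$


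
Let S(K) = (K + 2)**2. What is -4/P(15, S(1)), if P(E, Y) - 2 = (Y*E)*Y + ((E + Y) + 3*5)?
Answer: -1/314 ≈ -0.0031847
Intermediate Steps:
S(K) = (2 + K)**2
P(E, Y) = 17 + E + Y + E*Y**2 (P(E, Y) = 2 + ((Y*E)*Y + ((E + Y) + 3*5)) = 2 + ((E*Y)*Y + ((E + Y) + 15)) = 2 + (E*Y**2 + (15 + E + Y)) = 2 + (15 + E + Y + E*Y**2) = 17 + E + Y + E*Y**2)
-4/P(15, S(1)) = -4/(17 + 15 + (2 + 1)**2 + 15*((2 + 1)**2)**2) = -4/(17 + 15 + 3**2 + 15*(3**2)**2) = -4/(17 + 15 + 9 + 15*9**2) = -4/(17 + 15 + 9 + 15*81) = -4/(17 + 15 + 9 + 1215) = -4/1256 = -4*1/1256 = -1/314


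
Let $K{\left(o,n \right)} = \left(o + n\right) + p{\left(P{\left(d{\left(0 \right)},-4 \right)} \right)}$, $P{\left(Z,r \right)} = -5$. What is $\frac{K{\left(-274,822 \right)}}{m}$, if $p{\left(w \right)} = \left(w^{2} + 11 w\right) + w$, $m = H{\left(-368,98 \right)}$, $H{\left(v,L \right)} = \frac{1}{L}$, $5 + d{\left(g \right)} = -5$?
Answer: $50274$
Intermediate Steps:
$d{\left(g \right)} = -10$ ($d{\left(g \right)} = -5 - 5 = -10$)
$m = \frac{1}{98} \approx 0.010204$
$p{\left(w \right)} = w^{2} + 12 w$
$K{\left(o,n \right)} = -35 + n + o$ ($K{\left(o,n \right)} = \left(o + n\right) - 5 \left(12 - 5\right) = \left(n + o\right) - 35 = -35 + n + o$)
$\frac{K{\left(-274,822 \right)}}{m} = \left(-35 + 822 - 274\right) \frac{1}{\frac{1}{98}} = 513 \cdot 98 = 50274$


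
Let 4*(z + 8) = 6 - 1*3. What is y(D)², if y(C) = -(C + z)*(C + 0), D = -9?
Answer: 342225/16 ≈ 21389.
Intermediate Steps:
z = -29/4 (z = -8 + (6 - 1*3)/4 = -8 + (6 - 3)/4 = -8 + (¼)*3 = -8 + ¾ = -29/4 ≈ -7.2500)
y(C) = -C*(-29/4 + C) (y(C) = -(C - 29/4)*(C + 0) = -(-29/4 + C)*C = -C*(-29/4 + C))
y(D)² = ((¼)*(-9)*(29 - 4*(-9)))² = ((¼)*(-9)*(29 + 36))² = ((¼)*(-9)*65)² = (-585/4)² = 342225/16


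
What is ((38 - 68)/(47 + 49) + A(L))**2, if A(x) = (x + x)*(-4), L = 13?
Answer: 2785561/256 ≈ 10881.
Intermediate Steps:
A(x) = -8*x (A(x) = (2*x)*(-4) = -8*x)
((38 - 68)/(47 + 49) + A(L))**2 = ((38 - 68)/(47 + 49) - 8*13)**2 = (-30/96 - 104)**2 = (-30*1/96 - 104)**2 = (-5/16 - 104)**2 = (-1669/16)**2 = 2785561/256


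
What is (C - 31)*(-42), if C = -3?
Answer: 1428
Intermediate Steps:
(C - 31)*(-42) = (-3 - 31)*(-42) = -34*(-42) = 1428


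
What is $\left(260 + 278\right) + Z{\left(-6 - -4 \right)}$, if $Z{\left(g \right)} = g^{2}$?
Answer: $542$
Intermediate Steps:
$\left(260 + 278\right) + Z{\left(-6 - -4 \right)} = \left(260 + 278\right) + \left(-6 - -4\right)^{2} = 538 + \left(-6 + 4\right)^{2} = 538 + \left(-2\right)^{2} = 538 + 4 = 542$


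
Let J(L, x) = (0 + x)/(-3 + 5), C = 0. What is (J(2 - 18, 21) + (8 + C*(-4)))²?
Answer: 1369/4 ≈ 342.25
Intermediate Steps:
J(L, x) = x/2
(J(2 - 18, 21) + (8 + C*(-4)))² = ((½)*21 + (8 + 0*(-4)))² = (21/2 + (8 + 0))² = (21/2 + 8)² = (37/2)² = 1369/4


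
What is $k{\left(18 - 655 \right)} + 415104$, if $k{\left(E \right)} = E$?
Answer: $414467$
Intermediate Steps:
$k{\left(18 - 655 \right)} + 415104 = \left(18 - 655\right) + 415104 = -637 + 415104 = 414467$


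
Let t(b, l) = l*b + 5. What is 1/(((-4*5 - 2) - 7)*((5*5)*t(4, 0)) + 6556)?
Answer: 1/2931 ≈ 0.00034118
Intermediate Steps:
t(b, l) = 5 + b*l (t(b, l) = b*l + 5 = 5 + b*l)
1/(((-4*5 - 2) - 7)*((5*5)*t(4, 0)) + 6556) = 1/(((-4*5 - 2) - 7)*((5*5)*(5 + 4*0)) + 6556) = 1/(((-20 - 2) - 7)*(25*(5 + 0)) + 6556) = 1/((-22 - 7)*(25*5) + 6556) = 1/(-29*125 + 6556) = 1/(-3625 + 6556) = 1/2931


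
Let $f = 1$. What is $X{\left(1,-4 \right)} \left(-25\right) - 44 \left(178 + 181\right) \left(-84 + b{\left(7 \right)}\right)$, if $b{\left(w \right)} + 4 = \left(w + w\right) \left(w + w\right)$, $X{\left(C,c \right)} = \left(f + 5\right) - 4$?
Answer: $-1706018$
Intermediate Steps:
$X{\left(C,c \right)} = 2$ ($X{\left(C,c \right)} = \left(1 + 5\right) - 4 = 6 - 4 = 2$)
$b{\left(w \right)} = -4 + 4 w^{2}$ ($b{\left(w \right)} = -4 + \left(w + w\right) \left(w + w\right) = -4 + 2 w 2 w = -4 + 4 w^{2}$)
$X{\left(1,-4 \right)} \left(-25\right) - 44 \left(178 + 181\right) \left(-84 + b{\left(7 \right)}\right) = 2 \left(-25\right) - 44 \left(178 + 181\right) \left(-84 - \left(4 - 4 \cdot 7^{2}\right)\right) = -50 - 44 \cdot 359 \left(-84 + \left(-4 + 4 \cdot 49\right)\right) = -50 - 44 \cdot 359 \left(-84 + \left(-4 + 196\right)\right) = -50 - 44 \cdot 359 \left(-84 + 192\right) = -50 - 44 \cdot 359 \cdot 108 = -50 - 1705968 = -1706018$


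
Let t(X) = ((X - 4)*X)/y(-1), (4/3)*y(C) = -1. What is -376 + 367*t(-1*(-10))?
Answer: -29736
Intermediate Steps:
y(C) = -¾ (y(C) = (¾)*(-1) = -¾)
t(X) = -4*X*(-4 + X)/3 (t(X) = ((X - 4)*X)/(-¾) = ((-4 + X)*X)*(-4/3) = (X*(-4 + X))*(-4/3) = -4*X*(-4 + X)/3)
-376 + 367*t(-1*(-10)) = -376 + 367*(4*(-1*(-10))*(4 - (-1)*(-10))/3) = -376 + 367*((4/3)*10*(4 - 1*10)) = -376 + 367*((4/3)*10*(4 - 10)) = -376 + 367*((4/3)*10*(-6)) = -376 + 367*(-80) = -376 - 29360 = -29736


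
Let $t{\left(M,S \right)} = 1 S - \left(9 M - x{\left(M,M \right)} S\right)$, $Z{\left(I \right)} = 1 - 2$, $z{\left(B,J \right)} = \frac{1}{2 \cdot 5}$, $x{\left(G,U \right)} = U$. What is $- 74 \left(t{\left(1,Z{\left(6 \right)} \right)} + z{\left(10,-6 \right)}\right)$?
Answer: $\frac{4033}{5} \approx 806.6$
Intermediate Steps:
$z{\left(B,J \right)} = \frac{1}{10}$
$Z{\left(I \right)} = -1$
$t{\left(M,S \right)} = S - 9 M + M S$ ($t{\left(M,S \right)} = 1 S + \left(- 9 M + M S\right) = S + \left(- 9 M + M S\right) = S - 9 M + M S$)
$- 74 \left(t{\left(1,Z{\left(6 \right)} \right)} + z{\left(10,-6 \right)}\right) = - 74 \left(\left(-1 - 9 + 1 \left(-1\right)\right) + \frac{1}{10}\right) = - 74 \left(\left(-1 - 9 - 1\right) + \frac{1}{10}\right) = - 74 \left(-11 + \frac{1}{10}\right) = \left(-74\right) \left(- \frac{109}{10}\right) = \frac{4033}{5}$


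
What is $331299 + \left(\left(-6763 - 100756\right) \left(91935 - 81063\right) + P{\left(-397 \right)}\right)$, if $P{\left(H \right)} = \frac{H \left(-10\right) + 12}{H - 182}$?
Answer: $- \frac{676628244733}{579} \approx -1.1686 \cdot 10^{9}$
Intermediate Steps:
$P{\left(H \right)} = \frac{12 - 10 H}{-182 + H}$ ($P{\left(H \right)} = \frac{- 10 H + 12}{-182 + H} = \frac{12 - 10 H}{-182 + H}$)
$331299 + \left(\left(-6763 - 100756\right) \left(91935 - 81063\right) + P{\left(-397 \right)}\right) = 331299 + \left(\left(-6763 - 100756\right) \left(91935 - 81063\right) + \frac{2 \left(6 - -1985\right)}{-182 - 397}\right) = 331299 - \left(1168946568 - \frac{2 \left(6 + 1985\right)}{-579}\right) = 331299 - \left(1168946568 + \frac{2}{579} \cdot 1991\right) = 331299 - \frac{676820066854}{579} = - \frac{676628244733}{579}$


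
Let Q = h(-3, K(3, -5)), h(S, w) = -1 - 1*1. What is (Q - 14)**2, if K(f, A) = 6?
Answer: 256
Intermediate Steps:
h(S, w) = -2 (h(S, w) = -1 - 1 = -2)
Q = -2
(Q - 14)**2 = (-2 - 14)**2 = (-16)**2 = 256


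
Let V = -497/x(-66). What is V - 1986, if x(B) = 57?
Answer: -113699/57 ≈ -1994.7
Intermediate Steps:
V = -497/57 ≈ -8.7193
V - 1986 = -497/57 - 1986 = -113699/57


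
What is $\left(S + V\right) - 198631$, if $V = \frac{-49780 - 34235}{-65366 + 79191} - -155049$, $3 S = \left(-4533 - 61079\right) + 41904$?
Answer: $- \frac{427115719}{8295} \approx -51491.0$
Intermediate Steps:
$S = - \frac{23708}{3}$ ($S = \frac{\left(-4533 - 61079\right) + 41904}{3} = \frac{-65612 + 41904}{3} = \frac{1}{3} \left(-23708\right) = - \frac{23708}{3} \approx -7902.7$)
$V = \frac{428693682}{2765}$ ($V = - \frac{84015}{13825} + 155049 = \left(-84015\right) \frac{1}{13825} + 155049 = - \frac{16803}{2765} + 155049 = \frac{428693682}{2765} \approx 1.5504 \cdot 10^{5}$)
$\left(S + V\right) - 198631 = \left(- \frac{23708}{3} + \frac{428693682}{2765}\right) - 198631 = \frac{1220528426}{8295} - 198631 = - \frac{427115719}{8295}$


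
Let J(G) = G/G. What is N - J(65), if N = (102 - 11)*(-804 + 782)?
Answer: -2003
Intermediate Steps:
J(G) = 1
N = -2002 (N = 91*(-22) = -2002)
N - J(65) = -2002 - 1*1 = -2002 - 1 = -2003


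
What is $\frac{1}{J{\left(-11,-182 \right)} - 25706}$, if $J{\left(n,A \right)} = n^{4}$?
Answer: $- \frac{1}{11065} \approx -9.0375 \cdot 10^{-5}$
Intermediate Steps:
$\frac{1}{J{\left(-11,-182 \right)} - 25706} = \frac{1}{\left(-11\right)^{4} - 25706} = \frac{1}{14641 - 25706} = \frac{1}{-11065} = - \frac{1}{11065}$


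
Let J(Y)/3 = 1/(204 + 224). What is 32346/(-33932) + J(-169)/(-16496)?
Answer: -57093044361/59892423104 ≈ -0.95326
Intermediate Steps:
J(Y) = 3/428 (J(Y) = 3/(204 + 224) = 3/428)
32346/(-33932) + J(-169)/(-16496) = 32346/(-33932) + (3/428)/(-16496) = 32346*(-1/33932) + (3/428)*(-1/16496) = -16173/16966 - 3/7060288 = -57093044361/59892423104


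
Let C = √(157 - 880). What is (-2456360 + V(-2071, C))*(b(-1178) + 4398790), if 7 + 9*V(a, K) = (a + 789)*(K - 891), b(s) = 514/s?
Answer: -54317908202839205/5301 - 3321517201946*I*√723/5301 ≈ -1.0247e+13 - 1.6848e+10*I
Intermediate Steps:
C = I*√723 (C = √(-723) = I*√723 ≈ 26.889*I)
V(a, K) = -7/9 + (-891 + K)*(789 + a)/9 (V(a, K) = -7/9 + ((a + 789)*(K - 891))/9 = -7/9 + ((789 + a)*(-891 + K))/9 = -7/9 + ((-891 + K)*(789 + a))/9 = -7/9 + (-891 + K)*(789 + a)/9)
(-2456360 + V(-2071, C))*(b(-1178) + 4398790) = (-2456360 + (-703006/9 - 99*(-2071) + 263*(I*√723)/3 + (⅑)*(I*√723)*(-2071)))*(514/(-1178) + 4398790) = (-2456360 + (-703006/9 + 205029 + 263*I*√723/3 - 2071*I*√723/9))*(514*(-1/1178) + 4398790) = (-2456360 + (1142255/9 - 1282*I*√723/9))*(-257/589 + 4398790) = (-20964985/9 - 1282*I*√723/9)*(2590887053/589) = -54317908202839205/5301 - 3321517201946*I*√723/5301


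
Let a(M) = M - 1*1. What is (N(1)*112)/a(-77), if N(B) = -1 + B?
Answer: 0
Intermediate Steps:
a(M) = -1 + M (a(M) = M - 1 = -1 + M)
(N(1)*112)/a(-77) = ((-1 + 1)*112)/(-1 - 77) = (0*112)/(-78) = 0*(-1/78) = 0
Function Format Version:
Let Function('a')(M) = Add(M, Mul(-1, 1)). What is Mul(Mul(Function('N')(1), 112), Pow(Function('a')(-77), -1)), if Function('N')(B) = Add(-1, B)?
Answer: 0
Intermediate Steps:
Function('a')(M) = Add(-1, M) (Function('a')(M) = Add(M, -1) = Add(-1, M))
Mul(Mul(Function('N')(1), 112), Pow(Function('a')(-77), -1)) = Mul(Mul(Add(-1, 1), 112), Pow(Add(-1, -77), -1)) = Mul(Mul(0, 112), Pow(-78, -1)) = Mul(0, Rational(-1, 78)) = 0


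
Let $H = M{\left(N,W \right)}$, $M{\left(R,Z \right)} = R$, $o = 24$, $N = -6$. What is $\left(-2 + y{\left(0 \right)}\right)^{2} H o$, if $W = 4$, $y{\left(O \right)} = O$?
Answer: $-576$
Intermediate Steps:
$H = -6$
$\left(-2 + y{\left(0 \right)}\right)^{2} H o = \left(-2 + 0\right)^{2} \left(-6\right) 24 = \left(-2\right)^{2} \left(-6\right) 24 = 4 \left(-6\right) 24 = \left(-24\right) 24 = -576$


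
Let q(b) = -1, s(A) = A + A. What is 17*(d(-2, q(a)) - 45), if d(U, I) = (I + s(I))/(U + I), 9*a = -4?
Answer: -748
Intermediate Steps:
s(A) = 2*A
a = -4/9 (a = (⅑)*(-4) = -4/9 ≈ -0.44444)
d(U, I) = 3*I/(I + U) (d(U, I) = (I + 2*I)/(U + I) = (3*I)/(I + U) = 3*I/(I + U))
17*(d(-2, q(a)) - 45) = 17*(3*(-1)/(-1 - 2) - 45) = 17*(3*(-1)/(-3) - 45) = 17*(3*(-1)*(-⅓) - 45) = 17*(1 - 45) = 17*(-44) = -748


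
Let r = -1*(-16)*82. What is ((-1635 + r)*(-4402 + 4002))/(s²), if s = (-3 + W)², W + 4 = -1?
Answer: 8075/256 ≈ 31.543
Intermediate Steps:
W = -5 (W = -4 - 1 = -5)
s = 64 (s = (-3 - 5)² = (-8)² = 64)
r = 1312 (r = 16*82 = 1312)
((-1635 + r)*(-4402 + 4002))/(s²) = ((-1635 + 1312)*(-4402 + 4002))/(64²) = -323*(-400)/4096 = 129200*(1/4096) = 8075/256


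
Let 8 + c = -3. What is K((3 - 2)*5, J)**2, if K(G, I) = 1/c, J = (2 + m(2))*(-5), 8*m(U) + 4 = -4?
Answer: 1/121 ≈ 0.0082645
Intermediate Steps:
c = -11 (c = -8 - 3 = -11)
m(U) = -1 (m(U) = -1/2 + (1/8)*(-4) = -1/2 - 1/2 = -1)
J = -5 (J = (2 - 1)*(-5) = 1*(-5) = -5)
K(G, I) = -1/11 (K(G, I) = 1/(-11) = -1/11)
K((3 - 2)*5, J)**2 = (-1/11)**2 = 1/121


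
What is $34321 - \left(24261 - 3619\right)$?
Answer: $13679$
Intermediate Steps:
$34321 - \left(24261 - 3619\right) = 34321 - 20642 = 13679$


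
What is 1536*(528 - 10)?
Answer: 795648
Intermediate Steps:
1536*(528 - 10) = 1536*518 = 795648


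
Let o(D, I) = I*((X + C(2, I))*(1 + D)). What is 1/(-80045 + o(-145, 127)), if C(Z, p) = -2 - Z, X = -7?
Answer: 1/121123 ≈ 8.2561e-6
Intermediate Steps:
o(D, I) = I*(-11 - 11*D) (o(D, I) = I*((-7 + (-2 - 1*2))*(1 + D)) = I*((-7 + (-2 - 2))*(1 + D)) = I*((-7 - 4)*(1 + D)) = I*(-11*(1 + D)) = I*(-11 - 11*D))
1/(-80045 + o(-145, 127)) = 1/(-80045 - 11*127*(1 - 145)) = 1/(-80045 - 11*127*(-144)) = 1/(-80045 + 201168) = 1/121123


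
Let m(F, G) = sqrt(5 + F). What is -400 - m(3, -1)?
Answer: -400 - 2*sqrt(2) ≈ -402.83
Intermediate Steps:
-400 - m(3, -1) = -400 - sqrt(5 + 3) = -400 - sqrt(8) = -400 - 2*sqrt(2)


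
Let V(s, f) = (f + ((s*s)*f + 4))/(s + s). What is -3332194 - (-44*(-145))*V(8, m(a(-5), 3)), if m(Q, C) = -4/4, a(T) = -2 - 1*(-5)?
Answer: -13231481/4 ≈ -3.3079e+6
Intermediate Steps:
a(T) = 3 (a(T) = -2 + 5 = 3)
m(Q, C) = -1 (m(Q, C) = -4*¼ = -1)
V(s, f) = (4 + f + f*s²)/(2*s) (V(s, f) = (f + (s²*f + 4))/((2*s)) = (f + (f*s² + 4))*(1/(2*s)) = (f + (4 + f*s²))*(1/(2*s)) = (4 + f + f*s²)*(1/(2*s)) = (4 + f + f*s²)/(2*s))
-3332194 - (-44*(-145))*V(8, m(a(-5), 3)) = -3332194 - (-44*(-145))*(½)*(4 - 1 - 1*8²)/8 = -3332194 - 6380*(½)*(⅛)*(4 - 1 - 1*64) = -3332194 - 6380*(½)*(⅛)*(4 - 1 - 64) = -3332194 - 6380*(½)*(⅛)*(-61) = -3332194 - 6380*(-61)/16 = -3332194 - 1*(-97295/4) = -3332194 + 97295/4 = -13231481/4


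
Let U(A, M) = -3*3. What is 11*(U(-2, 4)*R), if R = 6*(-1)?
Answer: 594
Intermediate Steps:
U(A, M) = -9
R = -6
11*(U(-2, 4)*R) = 11*(-9*(-6)) = 11*54 = 594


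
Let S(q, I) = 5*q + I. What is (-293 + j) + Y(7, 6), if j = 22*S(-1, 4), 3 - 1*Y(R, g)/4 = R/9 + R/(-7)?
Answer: -2719/9 ≈ -302.11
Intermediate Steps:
Y(R, g) = 12 + 8*R/63 (Y(R, g) = 12 - 4*(R/9 + R/(-7)) = 12 - 4*(R*(⅑) + R*(-⅐)) = 12 - 4*(R/9 - R/7) = 12 - (-8)*R/63 = 12 + 8*R/63)
S(q, I) = I + 5*q
j = -22 (j = 22*(4 + 5*(-1)) = 22*(4 - 5) = 22*(-1) = -22)
(-293 + j) + Y(7, 6) = (-293 - 22) + (12 + (8/63)*7) = -315 + (12 + 8/9) = -315 + 116/9 = -2719/9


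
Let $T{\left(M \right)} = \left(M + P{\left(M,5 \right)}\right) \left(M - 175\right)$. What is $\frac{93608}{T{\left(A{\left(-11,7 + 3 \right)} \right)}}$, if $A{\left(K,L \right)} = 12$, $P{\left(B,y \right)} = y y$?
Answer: $- \frac{93608}{6031} \approx -15.521$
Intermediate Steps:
$P{\left(B,y \right)} = y^{2}$
$T{\left(M \right)} = \left(-175 + M\right) \left(25 + M\right)$ ($T{\left(M \right)} = \left(M + 5^{2}\right) \left(M - 175\right) = \left(M + 25\right) \left(-175 + M\right) = \left(25 + M\right) \left(-175 + M\right) = \left(-175 + M\right) \left(25 + M\right)$)
$\frac{93608}{T{\left(A{\left(-11,7 + 3 \right)} \right)}} = \frac{93608}{-4375 + 12^{2} - 1800} = \frac{93608}{-4375 + 144 - 1800} = \frac{93608}{-6031} = 93608 \left(- \frac{1}{6031}\right) = - \frac{93608}{6031}$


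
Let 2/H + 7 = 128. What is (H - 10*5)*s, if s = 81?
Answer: -489888/121 ≈ -4048.7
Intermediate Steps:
H = 2/121 (H = 2/(-7 + 128) = 2/121 ≈ 0.016529)
(H - 10*5)*s = (2/121 - 10*5)*81 = (2/121 - 50)*81 = -6048/121*81 = -489888/121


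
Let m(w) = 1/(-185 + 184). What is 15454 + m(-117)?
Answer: 15453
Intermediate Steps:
m(w) = -1 (m(w) = 1/(-1) = -1)
15454 + m(-117) = 15454 - 1 = 15453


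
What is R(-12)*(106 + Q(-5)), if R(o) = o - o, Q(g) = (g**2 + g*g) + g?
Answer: 0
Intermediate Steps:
Q(g) = g + 2*g**2 (Q(g) = (g**2 + g**2) + g = 2*g**2 + g = g + 2*g**2)
R(o) = 0
R(-12)*(106 + Q(-5)) = 0*(106 - 5*(1 + 2*(-5))) = 0*(106 - 5*(1 - 10)) = 0*(106 - 5*(-9)) = 0*(106 + 45) = 0*151 = 0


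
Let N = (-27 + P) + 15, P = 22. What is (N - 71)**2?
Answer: 3721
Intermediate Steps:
N = 10 (N = (-27 + 22) + 15 = -5 + 15 = 10)
(N - 71)**2 = (10 - 71)**2 = (-61)**2 = 3721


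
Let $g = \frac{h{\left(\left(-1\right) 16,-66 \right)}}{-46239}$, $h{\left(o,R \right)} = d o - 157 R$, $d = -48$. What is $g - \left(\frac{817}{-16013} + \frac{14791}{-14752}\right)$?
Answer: $\frac{2959915771511}{3640917059488} \approx 0.81296$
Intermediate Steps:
$h{\left(o,R \right)} = - 157 R - 48 o$ ($h{\left(o,R \right)} = - 48 o - 157 R = - 157 R - 48 o$)
$g = - \frac{3710}{15413}$ ($g = \frac{\left(-157\right) \left(-66\right) - 48 \left(\left(-1\right) 16\right)}{-46239} = \left(10362 - -768\right) \left(- \frac{1}{46239}\right) = \left(10362 + 768\right) \left(- \frac{1}{46239}\right) = 11130 \left(- \frac{1}{46239}\right) = - \frac{3710}{15413} \approx -0.24071$)
$g - \left(\frac{817}{-16013} + \frac{14791}{-14752}\right) = - \frac{3710}{15413} - \left(\frac{817}{-16013} + \frac{14791}{-14752}\right) = - \frac{3710}{15413} - \left(817 \left(- \frac{1}{16013}\right) + 14791 \left(- \frac{1}{14752}\right)\right) = - \frac{3710}{15413} - \left(- \frac{817}{16013} - \frac{14791}{14752}\right) = - \frac{3710}{15413} - - \frac{248900667}{236223776} = - \frac{3710}{15413} + \frac{248900667}{236223776} = \frac{2959915771511}{3640917059488}$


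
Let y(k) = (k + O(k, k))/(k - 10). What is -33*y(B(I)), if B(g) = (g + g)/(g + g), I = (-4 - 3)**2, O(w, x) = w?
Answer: 22/3 ≈ 7.3333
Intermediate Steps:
I = 49 (I = (-7)**2 = 49)
B(g) = 1 (B(g) = (2*g)/((2*g)) = (2*g)*(1/(2*g)) = 1)
y(k) = 2*k/(-10 + k) (y(k) = (k + k)/(k - 10) = (2*k)/(-10 + k) = 2*k/(-10 + k))
-33*y(B(I)) = -66/(-10 + 1) = -66/(-9) = -66*(-1)/9 = -33*(-2/9) = 22/3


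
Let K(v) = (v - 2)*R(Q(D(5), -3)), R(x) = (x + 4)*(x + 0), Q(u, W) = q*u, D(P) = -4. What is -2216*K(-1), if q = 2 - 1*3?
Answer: 212736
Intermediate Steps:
q = -1 (q = 2 - 3 = -1)
Q(u, W) = -u
R(x) = x*(4 + x) (R(x) = (4 + x)*x = x*(4 + x))
K(v) = -64 + 32*v (K(v) = (v - 2)*((-1*(-4))*(4 - 1*(-4))) = (-2 + v)*(4*(4 + 4)) = (-2 + v)*(4*8) = (-2 + v)*32 = -64 + 32*v)
-2216*K(-1) = -2216*(-64 + 32*(-1)) = -2216*(-64 - 32) = -2216*(-96) = 212736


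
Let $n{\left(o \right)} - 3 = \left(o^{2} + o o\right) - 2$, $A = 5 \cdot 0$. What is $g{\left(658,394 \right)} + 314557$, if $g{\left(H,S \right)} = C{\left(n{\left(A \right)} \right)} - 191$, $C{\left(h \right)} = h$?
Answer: $314367$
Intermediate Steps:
$A = 0$
$n{\left(o \right)} = 1 + 2 o^{2}$ ($n{\left(o \right)} = 3 - \left(2 - o^{2} - o o\right) = 3 + \left(\left(o^{2} + o^{2}\right) - 2\right) = 3 + \left(2 o^{2} - 2\right) = 3 + \left(-2 + 2 o^{2}\right) = 1 + 2 o^{2}$)
$g{\left(H,S \right)} = -190$ ($g{\left(H,S \right)} = \left(1 + 2 \cdot 0^{2}\right) - 191 = \left(1 + 2 \cdot 0\right) - 191 = \left(1 + 0\right) - 191 = 1 - 191 = -190$)
$g{\left(658,394 \right)} + 314557 = -190 + 314557 = 314367$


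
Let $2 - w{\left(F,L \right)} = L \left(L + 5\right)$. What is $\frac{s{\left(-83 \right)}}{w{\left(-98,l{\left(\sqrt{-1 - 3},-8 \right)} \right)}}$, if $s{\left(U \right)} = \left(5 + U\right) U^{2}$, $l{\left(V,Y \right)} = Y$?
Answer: $\frac{268671}{11} \approx 24425.0$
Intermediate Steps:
$w{\left(F,L \right)} = 2 - L \left(5 + L\right)$ ($w{\left(F,L \right)} = 2 - L \left(L + 5\right) = 2 - L \left(5 + L\right)$)
$s{\left(U \right)} = U^{2} \left(5 + U\right)$
$\frac{s{\left(-83 \right)}}{w{\left(-98,l{\left(\sqrt{-1 - 3},-8 \right)} \right)}} = \frac{\left(-83\right)^{2} \left(5 - 83\right)}{2 - \left(-8\right)^{2} - -40} = \frac{6889 \left(-78\right)}{2 - 64 + 40} = - \frac{537342}{2 - 64 + 40} = - \frac{537342}{-22} = \left(-537342\right) \left(- \frac{1}{22}\right) = \frac{268671}{11}$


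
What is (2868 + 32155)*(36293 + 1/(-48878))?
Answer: 62128324227819/48878 ≈ 1.2711e+9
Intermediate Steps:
(2868 + 32155)*(36293 + 1/(-48878)) = 35023*(36293 - 1/48878) = 35023*(1773929253/48878) = 62128324227819/48878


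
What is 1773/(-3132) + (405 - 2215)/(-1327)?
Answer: 368461/461796 ≈ 0.79789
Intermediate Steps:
1773/(-3132) + (405 - 2215)/(-1327) = 1773*(-1/3132) - 1810*(-1/1327) = -197/348 + 1810/1327 = 368461/461796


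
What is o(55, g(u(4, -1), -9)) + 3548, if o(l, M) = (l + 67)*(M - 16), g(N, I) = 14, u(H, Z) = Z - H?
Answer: 3304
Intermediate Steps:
o(l, M) = (-16 + M)*(67 + l) (o(l, M) = (67 + l)*(-16 + M) = (-16 + M)*(67 + l))
o(55, g(u(4, -1), -9)) + 3548 = (-1072 - 16*55 + 67*14 + 14*55) + 3548 = (-1072 - 880 + 938 + 770) + 3548 = -244 + 3548 = 3304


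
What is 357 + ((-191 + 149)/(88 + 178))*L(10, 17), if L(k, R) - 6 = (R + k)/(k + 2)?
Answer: 27033/76 ≈ 355.70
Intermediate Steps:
L(k, R) = 6 + (R + k)/(2 + k) (L(k, R) = 6 + (R + k)/(k + 2) = 6 + (R + k)/(2 + k))
357 + ((-191 + 149)/(88 + 178))*L(10, 17) = 357 + ((-191 + 149)/(88 + 178))*((12 + 17 + 7*10)/(2 + 10)) = 357 + (-42/266)*((12 + 17 + 70)/12) = 357 + (-42*1/266)*((1/12)*99) = 357 - 3/19*33/4 = 357 - 99/76 = 27033/76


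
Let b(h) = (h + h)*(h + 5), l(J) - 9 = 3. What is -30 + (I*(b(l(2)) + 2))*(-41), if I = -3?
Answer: 50400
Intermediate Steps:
l(J) = 12 (l(J) = 9 + 3 = 12)
b(h) = 2*h*(5 + h) (b(h) = (2*h)*(5 + h) = 2*h*(5 + h))
-30 + (I*(b(l(2)) + 2))*(-41) = -30 - 3*(2*12*(5 + 12) + 2)*(-41) = -30 - 3*(2*12*17 + 2)*(-41) = -30 - 3*(408 + 2)*(-41) = -30 - 3*410*(-41) = -30 - 1230*(-41) = -30 + 50430 = 50400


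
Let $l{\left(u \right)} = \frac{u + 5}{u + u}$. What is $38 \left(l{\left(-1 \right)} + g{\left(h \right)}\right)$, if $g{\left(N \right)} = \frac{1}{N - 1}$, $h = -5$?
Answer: $- \frac{247}{3} \approx -82.333$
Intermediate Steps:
$l{\left(u \right)} = \frac{5 + u}{2 u}$
$g{\left(N \right)} = \frac{1}{-1 + N}$
$38 \left(l{\left(-1 \right)} + g{\left(h \right)}\right) = 38 \left(\frac{5 - 1}{2 \left(-1\right)} + \frac{1}{-1 - 5}\right) = 38 \left(\frac{1}{2} \left(-1\right) 4 + \frac{1}{-6}\right) = 38 \left(-2 - \frac{1}{6}\right) = 38 \left(- \frac{13}{6}\right) = - \frac{247}{3}$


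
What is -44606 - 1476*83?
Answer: -167114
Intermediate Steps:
-44606 - 1476*83 = -44606 - 122508 = -167114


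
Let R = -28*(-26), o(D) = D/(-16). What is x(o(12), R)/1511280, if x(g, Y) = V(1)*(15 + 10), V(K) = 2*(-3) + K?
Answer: -25/302256 ≈ -8.2711e-5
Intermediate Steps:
V(K) = -6 + K
o(D) = -D/16 (o(D) = D*(-1/16) = -D/16)
R = 728
x(g, Y) = -125 (x(g, Y) = (-6 + 1)*(15 + 10) = -5*25 = -125)
x(o(12), R)/1511280 = -125/1511280 = -125*1/1511280 = -25/302256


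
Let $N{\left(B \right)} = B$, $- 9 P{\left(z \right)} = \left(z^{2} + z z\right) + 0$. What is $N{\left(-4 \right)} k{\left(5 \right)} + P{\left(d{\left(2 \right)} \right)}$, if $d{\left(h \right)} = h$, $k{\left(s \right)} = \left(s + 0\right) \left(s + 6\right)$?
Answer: $- \frac{1988}{9} \approx -220.89$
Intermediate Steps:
$k{\left(s \right)} = s \left(6 + s\right)$
$P{\left(z \right)} = - \frac{2 z^{2}}{9}$ ($P{\left(z \right)} = - \frac{\left(z^{2} + z z\right) + 0}{9} = - \frac{\left(z^{2} + z^{2}\right) + 0}{9} = - \frac{2 z^{2} + 0}{9} = - \frac{2 z^{2}}{9}$)
$N{\left(-4 \right)} k{\left(5 \right)} + P{\left(d{\left(2 \right)} \right)} = - 4 \cdot 5 \left(6 + 5\right) - \frac{2 \cdot 2^{2}}{9} = - 4 \cdot 5 \cdot 11 - \frac{8}{9} = \left(-4\right) 55 - \frac{8}{9} = -220 - \frac{8}{9} = - \frac{1988}{9}$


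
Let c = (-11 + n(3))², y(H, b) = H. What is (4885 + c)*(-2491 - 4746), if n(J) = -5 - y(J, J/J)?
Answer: -37965302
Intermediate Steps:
n(J) = -5 - J
c = 361 (c = (-11 + (-5 - 1*3))² = (-11 + (-5 - 3))² = (-11 - 8)² = (-19)² = 361)
(4885 + c)*(-2491 - 4746) = (4885 + 361)*(-2491 - 4746) = 5246*(-7237) = -37965302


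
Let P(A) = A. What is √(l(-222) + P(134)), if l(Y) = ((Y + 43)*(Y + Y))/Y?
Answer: 4*I*√14 ≈ 14.967*I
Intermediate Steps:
l(Y) = 86 + 2*Y (l(Y) = ((43 + Y)*(2*Y))/Y = (2*Y*(43 + Y))/Y = 86 + 2*Y)
√(l(-222) + P(134)) = √((86 + 2*(-222)) + 134) = √((86 - 444) + 134) = √(-358 + 134) = √(-224) = 4*I*√14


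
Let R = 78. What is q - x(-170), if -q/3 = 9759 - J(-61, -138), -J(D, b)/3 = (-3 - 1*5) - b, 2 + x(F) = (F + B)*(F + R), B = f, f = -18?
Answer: -47741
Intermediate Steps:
B = -18
x(F) = -2 + (-18 + F)*(78 + F) (x(F) = -2 + (F - 18)*(F + 78) = -2 + (-18 + F)*(78 + F))
J(D, b) = 24 + 3*b (J(D, b) = -3*((-3 - 1*5) - b) = -3*((-3 - 5) - b) = -3*(-8 - b) = 24 + 3*b)
q = -30447 (q = -3*(9759 - (24 + 3*(-138))) = -3*(9759 - (24 - 414)) = -3*(9759 - 1*(-390)) = -3*(9759 + 390) = -3*10149 = -30447)
q - x(-170) = -30447 - (-1406 + (-170)² + 60*(-170)) = -30447 - (-1406 + 28900 - 10200) = -30447 - 1*17294 = -30447 - 17294 = -47741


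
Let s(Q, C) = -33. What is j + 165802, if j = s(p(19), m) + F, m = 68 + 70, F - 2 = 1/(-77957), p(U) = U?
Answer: 12923009846/77957 ≈ 1.6577e+5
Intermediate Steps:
F = 155913/77957 (F = 2 + 1/(-77957) = 2 - 1/77957 = 155913/77957 ≈ 2.0000)
m = 138
j = -2416668/77957 (j = -33 + 155913/77957 = -2416668/77957 ≈ -31.000)
j + 165802 = -2416668/77957 + 165802 = 12923009846/77957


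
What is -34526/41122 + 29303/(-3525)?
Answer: -663351058/72477525 ≈ -9.1525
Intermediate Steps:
-34526/41122 + 29303/(-3525) = -34526*1/41122 + 29303*(-1/3525) = -17263/20561 - 29303/3525 = -663351058/72477525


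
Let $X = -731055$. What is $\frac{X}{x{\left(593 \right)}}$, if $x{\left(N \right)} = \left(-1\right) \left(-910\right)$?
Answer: $- \frac{11247}{14} \approx -803.36$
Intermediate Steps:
$x{\left(N \right)} = 910$
$\frac{X}{x{\left(593 \right)}} = - \frac{731055}{910} = \left(-731055\right) \frac{1}{910} = - \frac{11247}{14}$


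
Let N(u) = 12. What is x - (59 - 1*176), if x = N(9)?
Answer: 129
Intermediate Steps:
x = 12
x - (59 - 1*176) = 12 - (59 - 1*176) = 12 - (59 - 176) = 12 - 1*(-117) = 12 + 117 = 129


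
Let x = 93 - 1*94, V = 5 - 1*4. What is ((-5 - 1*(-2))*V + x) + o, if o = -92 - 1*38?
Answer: -134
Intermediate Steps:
V = 1 (V = 5 - 4 = 1)
o = -130 (o = -92 - 38 = -130)
x = -1 (x = 93 - 94 = -1)
((-5 - 1*(-2))*V + x) + o = ((-5 - 1*(-2))*1 - 1) - 130 = ((-5 + 2)*1 - 1) - 130 = (-3*1 - 1) - 130 = (-3 - 1) - 130 = -4 - 130 = -134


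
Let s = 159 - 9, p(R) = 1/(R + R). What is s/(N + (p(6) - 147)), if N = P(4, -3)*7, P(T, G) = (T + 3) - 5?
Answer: -360/319 ≈ -1.1285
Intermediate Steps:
P(T, G) = -2 + T (P(T, G) = (3 + T) - 5 = -2 + T)
p(R) = 1/(2*R)
s = 150
N = 14 (N = (-2 + 4)*7 = 2*7 = 14)
s/(N + (p(6) - 147)) = 150/(14 + ((½)/6 - 147)) = 150/(14 + ((½)*(⅙) - 147)) = 150/(14 + (1/12 - 147)) = 150/(14 - 1763/12) = 150/(-1595/12) = 150*(-12/1595) = -360/319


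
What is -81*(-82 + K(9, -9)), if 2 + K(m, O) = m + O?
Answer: 6804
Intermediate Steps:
K(m, O) = -2 + O + m (K(m, O) = -2 + (m + O) = -2 + (O + m) = -2 + O + m)
-81*(-82 + K(9, -9)) = -81*(-82 + (-2 - 9 + 9)) = -81*(-82 - 2) = -81*(-84) = 6804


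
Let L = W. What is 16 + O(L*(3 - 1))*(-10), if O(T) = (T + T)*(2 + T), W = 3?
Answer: -944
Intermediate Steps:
L = 3
O(T) = 2*T*(2 + T) (O(T) = (2*T)*(2 + T) = 2*T*(2 + T))
16 + O(L*(3 - 1))*(-10) = 16 + (2*(3*(3 - 1))*(2 + 3*(3 - 1)))*(-10) = 16 + (2*(3*2)*(2 + 3*2))*(-10) = 16 + (2*6*(2 + 6))*(-10) = 16 + (2*6*8)*(-10) = 16 + 96*(-10) = 16 - 960 = -944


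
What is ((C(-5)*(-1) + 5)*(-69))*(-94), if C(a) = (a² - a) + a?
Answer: -129720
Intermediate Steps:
C(a) = a²
((C(-5)*(-1) + 5)*(-69))*(-94) = (((-5)²*(-1) + 5)*(-69))*(-94) = ((25*(-1) + 5)*(-69))*(-94) = ((-25 + 5)*(-69))*(-94) = -20*(-69)*(-94) = 1380*(-94) = -129720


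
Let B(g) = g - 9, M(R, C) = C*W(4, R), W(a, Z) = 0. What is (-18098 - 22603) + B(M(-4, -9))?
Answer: -40710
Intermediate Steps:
M(R, C) = 0 (M(R, C) = C*0 = 0)
B(g) = -9 + g
(-18098 - 22603) + B(M(-4, -9)) = (-18098 - 22603) + (-9 + 0) = -40701 - 9 = -40710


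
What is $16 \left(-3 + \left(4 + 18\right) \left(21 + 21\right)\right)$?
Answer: $14736$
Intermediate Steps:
$16 \left(-3 + \left(4 + 18\right) \left(21 + 21\right)\right) = 16 \left(-3 + 22 \cdot 42\right) = 16 \left(-3 + 924\right) = 16 \cdot 921 = 14736$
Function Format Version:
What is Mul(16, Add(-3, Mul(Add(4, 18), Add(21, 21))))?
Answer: 14736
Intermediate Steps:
Mul(16, Add(-3, Mul(Add(4, 18), Add(21, 21)))) = Mul(16, Add(-3, Mul(22, 42))) = Mul(16, Add(-3, 924)) = Mul(16, 921) = 14736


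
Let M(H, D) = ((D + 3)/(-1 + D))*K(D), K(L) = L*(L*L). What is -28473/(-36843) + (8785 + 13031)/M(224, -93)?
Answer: 12257203889/16463847195 ≈ 0.74449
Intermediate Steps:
K(L) = L**3 (K(L) = L*L**2 = L**3)
M(H, D) = D**3*(3 + D)/(-1 + D) (M(H, D) = ((D + 3)/(-1 + D))*D**3 = ((3 + D)/(-1 + D))*D**3 = D**3*(3 + D)/(-1 + D))
-28473/(-36843) + (8785 + 13031)/M(224, -93) = -28473/(-36843) + (8785 + 13031)/(((-93)**3*(3 - 93)/(-1 - 93))) = -28473*(-1/36843) + 21816/((-804357*(-90)/(-94))) = 9491/12281 + 21816/((-804357*(-1/94)*(-90))) = 9491/12281 + 21816/(-36196065/47) = 9491/12281 + 21816*(-47/36196065) = 9491/12281 - 37976/1340595 = 12257203889/16463847195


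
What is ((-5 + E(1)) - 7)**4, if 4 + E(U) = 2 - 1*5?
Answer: 130321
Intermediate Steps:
E(U) = -7 (E(U) = -4 + (2 - 1*5) = -4 + (2 - 5) = -4 - 3 = -7)
((-5 + E(1)) - 7)**4 = ((-5 - 7) - 7)**4 = (-12 - 7)**4 = (-19)**4 = 130321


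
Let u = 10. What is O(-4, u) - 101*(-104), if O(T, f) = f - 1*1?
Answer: 10513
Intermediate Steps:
O(T, f) = -1 + f (O(T, f) = f - 1 = -1 + f)
O(-4, u) - 101*(-104) = (-1 + 10) - 101*(-104) = 9 + 10504 = 10513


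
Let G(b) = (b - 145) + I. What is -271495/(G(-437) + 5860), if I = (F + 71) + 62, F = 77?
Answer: -38785/784 ≈ -49.471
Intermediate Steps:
I = 210 (I = (77 + 71) + 62 = 148 + 62 = 210)
G(b) = 65 + b (G(b) = (b - 145) + 210 = (-145 + b) + 210 = 65 + b)
-271495/(G(-437) + 5860) = -271495/((65 - 437) + 5860) = -271495/(-372 + 5860) = -271495/5488 = -271495*1/5488 = -38785/784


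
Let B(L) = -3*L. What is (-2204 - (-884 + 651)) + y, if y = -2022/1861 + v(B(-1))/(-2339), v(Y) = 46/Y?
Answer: -25752847507/13058637 ≈ -1972.1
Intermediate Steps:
y = -14273980/13058637 (y = -2022/1861 + (46/((-3*(-1))))/(-2339) = -2022*1/1861 + (46/3)*(-1/2339) = -2022/1861 + (46*(⅓))*(-1/2339) = -2022/1861 + (46/3)*(-1/2339) = -2022/1861 - 46/7017 = -14273980/13058637 ≈ -1.0931)
(-2204 - (-884 + 651)) + y = (-2204 - (-884 + 651)) - 14273980/13058637 = (-2204 - 1*(-233)) - 14273980/13058637 = (-2204 + 233) - 14273980/13058637 = -1971 - 14273980/13058637 = -25752847507/13058637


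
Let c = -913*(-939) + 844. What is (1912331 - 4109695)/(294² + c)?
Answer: -2197364/944587 ≈ -2.3263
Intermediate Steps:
c = 858151 (c = 857307 + 844 = 858151)
(1912331 - 4109695)/(294² + c) = (1912331 - 4109695)/(294² + 858151) = -2197364/(86436 + 858151) = -2197364/944587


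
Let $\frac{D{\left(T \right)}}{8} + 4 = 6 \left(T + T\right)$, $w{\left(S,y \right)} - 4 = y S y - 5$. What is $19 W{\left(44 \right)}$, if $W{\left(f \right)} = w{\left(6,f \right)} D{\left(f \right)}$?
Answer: $925111520$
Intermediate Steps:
$w{\left(S,y \right)} = -1 + S y^{2}$ ($w{\left(S,y \right)} = 4 + \left(y S y - 5\right) = 4 + \left(S y y - 5\right) = 4 + \left(S y^{2} - 5\right) = 4 + \left(-5 + S y^{2}\right) = -1 + S y^{2}$)
$D{\left(T \right)} = -32 + 96 T$ ($D{\left(T \right)} = -32 + 8 \cdot 6 \left(T + T\right) = -32 + 8 \cdot 6 \cdot 2 T = -32 + 8 \cdot 12 T = -32 + 96 T$)
$W{\left(f \right)} = \left(-1 + 6 f^{2}\right) \left(-32 + 96 f\right)$
$19 W{\left(44 \right)} = 19 \cdot 32 \left(-1 + 3 \cdot 44\right) \left(-1 + 6 \cdot 44^{2}\right) = 19 \cdot 32 \left(-1 + 132\right) \left(-1 + 6 \cdot 1936\right) = 19 \cdot 32 \cdot 131 \left(-1 + 11616\right) = 19 \cdot 32 \cdot 131 \cdot 11615 = 19 \cdot 48690080 = 925111520$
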